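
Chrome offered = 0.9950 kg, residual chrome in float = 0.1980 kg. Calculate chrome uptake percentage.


Formula: Uptake = (offered - residual) / offered * 100
Substituting: Uptake = (0.9950 - 0.1980) / 0.9950 * 100
Result: 80.1005 %


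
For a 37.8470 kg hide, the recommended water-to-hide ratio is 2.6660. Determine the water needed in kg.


Formula: Water = hide_weight * ratio
Substituting: Water = 37.8470 * 2.6660
Result: 100.9001 kg


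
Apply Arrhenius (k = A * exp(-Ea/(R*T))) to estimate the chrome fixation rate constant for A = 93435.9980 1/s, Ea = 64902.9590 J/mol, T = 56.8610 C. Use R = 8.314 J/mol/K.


T_K = T_C + 273.15 = 56.8610 + 273.15 = 330.0110 K
exponent = -Ea / (R * T_K) = -64902.9590 / (8.314 * 330.0110) = -23.6552
k = A * exp(exponent) = 93435.9980 * exp(-23.6552) = 4.9797e-06 1/s


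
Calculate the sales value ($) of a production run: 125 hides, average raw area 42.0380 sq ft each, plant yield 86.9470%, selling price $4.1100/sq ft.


Raw_total = N * avg_area = 125 * 42.0380 = 5254.7500 sq ft
Finished = Raw_total * yield / 100 = 5254.7500 * 86.9470 / 100 = 4568.8475 sq ft
Value = Finished * price = 4568.8475 * 4.1100 = 18777.9632 $


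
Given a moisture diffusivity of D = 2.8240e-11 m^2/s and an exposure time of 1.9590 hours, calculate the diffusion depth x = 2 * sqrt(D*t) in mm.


t = 1.9590 hr * 3600 = 7052.4000 s
D * t = 2.8240e-11 * 7052.4000 = 1.9916e-07
x = 2 * sqrt(D*t) = 2 * sqrt(1.9916e-07) = 8.9255e-04 m = 0.8925 mm


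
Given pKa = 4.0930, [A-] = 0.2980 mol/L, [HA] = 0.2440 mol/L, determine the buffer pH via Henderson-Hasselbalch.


ratio = [A-] / [HA] = 0.2980 / 0.2440 = 1.2213
log10(ratio) = 0.0868264
pH = pKa + log10(ratio) = 4.0930 + 0.0868264 = 4.1798


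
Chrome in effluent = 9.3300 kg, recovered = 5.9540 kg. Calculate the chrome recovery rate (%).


Formula: Recovery = recovered / input * 100
Substituting: Recovery = 5.9540 / 9.3300 * 100
Result: 63.8156 %


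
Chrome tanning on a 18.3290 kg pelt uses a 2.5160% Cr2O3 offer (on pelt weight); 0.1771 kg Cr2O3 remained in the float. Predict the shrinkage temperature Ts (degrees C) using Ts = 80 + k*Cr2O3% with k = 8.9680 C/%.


Offered = pelt * offer_pct / 100 = 18.3290 * 2.5160 / 100 = 0.4612 kg
Uptake = offered - residual = 0.4612 - 0.1771 = 0.2841 kg
Cr2O3% on pelt = uptake / pelt * 100 = 0.2841 / 18.3290 * 100 = 1.5498 %
Ts = 80 + k * Cr2O3% = 80 + 8.9680 * 1.5498 = 93.8984 C


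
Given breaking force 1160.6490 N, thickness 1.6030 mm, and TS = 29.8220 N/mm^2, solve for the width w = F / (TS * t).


Formula: w = F / (TS * t)
Substituting: w = 1160.6490 / (29.8220 * 1.6030)
Result: 24.2790 mm


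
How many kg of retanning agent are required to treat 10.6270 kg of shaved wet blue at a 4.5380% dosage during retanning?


Formula: Retan = substrate * pct / 100
Substituting: Retan = 10.6270 * 4.5380 / 100
Result: 0.4823 kg


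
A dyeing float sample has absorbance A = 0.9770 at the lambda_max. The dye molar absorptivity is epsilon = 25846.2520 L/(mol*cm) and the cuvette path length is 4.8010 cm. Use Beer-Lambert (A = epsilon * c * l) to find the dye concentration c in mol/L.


Formula: c = A / (epsilon * l)
Substituting: c = 0.9770 / (25846.2520 * 4.8010)
Result: 7.8735e-06 mol/L


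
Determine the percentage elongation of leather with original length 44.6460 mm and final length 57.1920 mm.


Formula: Elongation = (Lf - L0) / L0 * 100
Substituting: Elongation = (57.1920 - 44.6460) / 44.6460 * 100
Result: 28.1011 %


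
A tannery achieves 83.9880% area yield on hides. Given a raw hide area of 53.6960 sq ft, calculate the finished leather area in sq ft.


Formula: finished = raw * yield / 100
Substituting: finished = 53.6960 * 83.9880 / 100
Result: 45.0982 sq ft


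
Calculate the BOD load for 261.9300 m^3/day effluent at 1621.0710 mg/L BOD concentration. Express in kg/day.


Formula: BOD_load = volume * conc / 1000
Substituting: BOD_load = 261.9300 * 1621.0710 / 1000
Result: 424.6071 kg/day


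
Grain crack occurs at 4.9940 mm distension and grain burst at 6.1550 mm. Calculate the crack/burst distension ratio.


Formula: Ratio = crack / burst
Substituting: Ratio = 4.9940 / 6.1550
Result: 0.8114


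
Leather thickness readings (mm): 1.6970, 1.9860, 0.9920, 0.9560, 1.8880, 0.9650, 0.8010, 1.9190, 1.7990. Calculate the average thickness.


Formula: Average = sum / n
Substituting: Average = 13.0030 / 9
Result: 1.4448 mm


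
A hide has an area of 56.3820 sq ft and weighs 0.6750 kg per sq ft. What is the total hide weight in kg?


Formula: Weight = area * weight_per_sqft
Substituting: Weight = 56.3820 * 0.6750
Result: 38.0579 kg


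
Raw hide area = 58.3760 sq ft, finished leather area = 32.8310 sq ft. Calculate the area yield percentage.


Formula: Yield = finished / raw * 100
Substituting: Yield = 32.8310 / 58.3760 * 100
Result: 56.2406 %


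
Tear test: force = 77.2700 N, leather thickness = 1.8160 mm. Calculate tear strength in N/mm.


Formula: Tear strength = force / thickness
Substituting: Tear strength = 77.2700 / 1.8160
Result: 42.5496 N/mm


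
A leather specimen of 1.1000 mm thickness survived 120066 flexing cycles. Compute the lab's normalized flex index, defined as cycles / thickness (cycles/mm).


Formula: Index = cycles / thickness
Substituting: Index = 120066 / 1.1000
Result: 109150.9091 cycles/mm


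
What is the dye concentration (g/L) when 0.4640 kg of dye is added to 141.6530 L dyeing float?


Formula: Conc = dye_mass(kg) / volume(L) * 1000
Substituting: Conc = 0.4640 / 141.6530 * 1000
Result: 3.2756 g/L


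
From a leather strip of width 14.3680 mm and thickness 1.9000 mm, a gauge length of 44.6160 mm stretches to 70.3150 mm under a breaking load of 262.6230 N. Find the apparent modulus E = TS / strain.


TS = F / (w * t) = 262.6230 / (14.3680 * 1.9000) = 9.6202 N/mm^2
strain = (Lf - L0) / L0 = (70.3150 - 44.6160) / 44.6160 = 0.5760
E = TS / strain = 9.6202 / 0.5760 = 16.7016 N/mm^2


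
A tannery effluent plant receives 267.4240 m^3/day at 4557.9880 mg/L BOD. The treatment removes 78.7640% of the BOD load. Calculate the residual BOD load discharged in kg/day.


Load_in = volume * conc / 1000 = 267.4240 * 4557.9880 / 1000 = 1218.9154 kg/day
Removed = Load_in * eff / 100 = 1218.9154 * 78.7640 / 100 = 960.0665 kg/day
Load_out = Load_in - Removed = 1218.9154 - 960.0665 = 258.8489 kg/day


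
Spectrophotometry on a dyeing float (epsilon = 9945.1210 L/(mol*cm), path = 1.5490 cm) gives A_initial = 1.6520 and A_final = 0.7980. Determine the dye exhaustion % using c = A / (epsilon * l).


c_initial = A_i / (epsilon * l) = 1.6520 / (9945.1210 * 1.5490) = 1.0724e-04 mol/L
c_final = A_f / (epsilon * l) = 0.7980 / (9945.1210 * 1.5490) = 5.1801e-05 mol/L
Exhaustion = (c_initial - c_final) / c_initial * 100 = (1.0724e-04 - 5.1801e-05) / 1.0724e-04 * 100 = 51.6949 %


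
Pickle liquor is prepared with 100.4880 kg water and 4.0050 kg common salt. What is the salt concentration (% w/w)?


Formula: Conc = salt / (water + salt) * 100
Substituting: Conc = 4.0050 / (100.4880 + 4.0050) * 100
Result: 3.8328 %


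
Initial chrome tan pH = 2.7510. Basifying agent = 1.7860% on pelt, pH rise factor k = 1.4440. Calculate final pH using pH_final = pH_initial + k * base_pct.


Formula: pH_final = pH_initial + k * base_pct
Substituting: pH_final = 2.7510 + 1.4440 * 1.7860
Result: 5.3300


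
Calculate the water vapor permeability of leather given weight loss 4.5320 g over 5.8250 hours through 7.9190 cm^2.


Formula: WVP = loss / (area * time)
Substituting: WVP = 4.5320 / (7.9190 * 5.8250)
Result: 0.098248 g/(cm^2*hr)


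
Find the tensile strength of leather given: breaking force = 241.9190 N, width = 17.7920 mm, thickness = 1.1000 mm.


Formula: TS = force / (width * thickness)
Substituting: TS = 241.9190 / (17.7920 * 1.1000)
Result: 12.3610 N/mm^2


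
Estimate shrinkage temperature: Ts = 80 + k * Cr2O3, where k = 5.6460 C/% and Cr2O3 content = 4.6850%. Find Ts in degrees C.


Formula: Ts = 80 + k * Cr2O3
Substituting: Ts = 80 + 5.6460 * 4.6850
Result: 106.4515 C


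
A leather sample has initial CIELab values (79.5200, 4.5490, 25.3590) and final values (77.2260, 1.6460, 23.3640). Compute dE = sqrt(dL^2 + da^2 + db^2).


dL = -2.2940, da = -2.9030, db = -1.9950
dE = sqrt((-2.2940)^2 + (-2.9030)^2 + (-1.9950)^2) = 4.2036


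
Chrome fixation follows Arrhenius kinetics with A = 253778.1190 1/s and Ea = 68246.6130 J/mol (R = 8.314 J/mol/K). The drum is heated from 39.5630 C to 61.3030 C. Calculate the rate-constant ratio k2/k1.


T1 = 39.5630 + 273.15 = 312.7130 K; T2 = 61.3030 + 273.15 = 334.4530 K
k1 = A * exp(-Ea/(R*T1)) = 253778.1190 * exp(-68246.6130/(8.314*312.7130)) = 1.0100e-06 1/s
k2 = A * exp(-Ea/(R*T2)) = 253778.1190 * exp(-68246.6130/(8.314*334.4530)) = 5.5637e-06 1/s
k2/k1 = 5.5637e-06 / 1.0100e-06 = 5.5084


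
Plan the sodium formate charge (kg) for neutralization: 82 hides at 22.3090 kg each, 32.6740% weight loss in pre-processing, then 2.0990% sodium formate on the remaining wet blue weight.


Total_raw = N * avg_wt = 82 * 22.3090 = 1829.3380 kg
Substrate = Total_raw * (1 - loss/100) = 1829.3380 * (1 - 32.6740/100) = 1231.6201 kg
Neutralizer = Substrate * pct / 100 = 1231.6201 * 2.0990 / 100 = 25.8517 kg


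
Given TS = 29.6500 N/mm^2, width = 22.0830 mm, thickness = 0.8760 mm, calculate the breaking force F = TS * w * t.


Formula: F = TS * w * t
Substituting: F = 29.6500 * 22.0830 * 0.8760
Result: 573.5706 N


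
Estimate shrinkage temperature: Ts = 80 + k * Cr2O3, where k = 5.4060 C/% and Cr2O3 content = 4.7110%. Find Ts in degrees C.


Formula: Ts = 80 + k * Cr2O3
Substituting: Ts = 80 + 5.4060 * 4.7110
Result: 105.4677 C


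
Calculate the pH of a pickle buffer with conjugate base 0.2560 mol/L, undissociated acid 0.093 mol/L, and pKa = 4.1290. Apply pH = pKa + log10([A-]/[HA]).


ratio = [A-] / [HA] = 0.2560 / 0.093 = 2.7527
log10(ratio) = 0.4398
pH = pKa + log10(ratio) = 4.1290 + 0.4398 = 4.5688


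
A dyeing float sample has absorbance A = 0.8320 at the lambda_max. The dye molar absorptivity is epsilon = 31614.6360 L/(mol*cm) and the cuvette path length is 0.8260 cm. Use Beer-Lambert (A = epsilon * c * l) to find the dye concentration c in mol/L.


Formula: c = A / (epsilon * l)
Substituting: c = 0.8320 / (31614.6360 * 0.8260)
Result: 3.1861e-05 mol/L


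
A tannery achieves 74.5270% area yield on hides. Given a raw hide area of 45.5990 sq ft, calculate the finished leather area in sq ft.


Formula: finished = raw * yield / 100
Substituting: finished = 45.5990 * 74.5270 / 100
Result: 33.9836 sq ft


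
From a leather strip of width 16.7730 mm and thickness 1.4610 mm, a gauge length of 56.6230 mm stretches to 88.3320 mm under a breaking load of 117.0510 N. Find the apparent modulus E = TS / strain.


TS = F / (w * t) = 117.0510 / (16.7730 * 1.4610) = 4.7765 N/mm^2
strain = (Lf - L0) / L0 = (88.3320 - 56.6230) / 56.6230 = 0.5600
E = TS / strain = 4.7765 / 0.5600 = 8.5295 N/mm^2


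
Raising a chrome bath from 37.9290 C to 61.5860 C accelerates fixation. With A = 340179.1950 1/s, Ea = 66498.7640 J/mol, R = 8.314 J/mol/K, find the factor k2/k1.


T1 = 37.9290 + 273.15 = 311.0790 K; T2 = 61.5860 + 273.15 = 334.7360 K
k1 = A * exp(-Ea/(R*T1)) = 340179.1950 * exp(-66498.7640/(8.314*311.0790)) = 2.3185e-06 1/s
k2 = A * exp(-Ea/(R*T2)) = 340179.1950 * exp(-66498.7640/(8.314*334.7360)) = 1.4269e-05 1/s
k2/k1 = 1.4269e-05 / 2.3185e-06 = 6.1543


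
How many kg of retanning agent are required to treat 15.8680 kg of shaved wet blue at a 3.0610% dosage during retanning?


Formula: Retan = substrate * pct / 100
Substituting: Retan = 15.8680 * 3.0610 / 100
Result: 0.4857 kg


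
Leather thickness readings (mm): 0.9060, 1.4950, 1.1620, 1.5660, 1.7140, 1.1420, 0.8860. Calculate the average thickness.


Formula: Average = sum / n
Substituting: Average = 8.8710 / 7
Result: 1.2673 mm


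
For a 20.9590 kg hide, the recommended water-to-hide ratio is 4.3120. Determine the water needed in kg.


Formula: Water = hide_weight * ratio
Substituting: Water = 20.9590 * 4.3120
Result: 90.3752 kg


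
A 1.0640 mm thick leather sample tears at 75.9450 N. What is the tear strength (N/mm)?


Formula: Tear strength = force / thickness
Substituting: Tear strength = 75.9450 / 1.0640
Result: 71.3769 N/mm


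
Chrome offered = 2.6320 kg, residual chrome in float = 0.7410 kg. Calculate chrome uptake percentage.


Formula: Uptake = (offered - residual) / offered * 100
Substituting: Uptake = (2.6320 - 0.7410) / 2.6320 * 100
Result: 71.8465 %


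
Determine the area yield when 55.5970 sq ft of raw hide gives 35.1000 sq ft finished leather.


Formula: Yield = finished / raw * 100
Substituting: Yield = 35.1000 / 55.5970 * 100
Result: 63.1329 %


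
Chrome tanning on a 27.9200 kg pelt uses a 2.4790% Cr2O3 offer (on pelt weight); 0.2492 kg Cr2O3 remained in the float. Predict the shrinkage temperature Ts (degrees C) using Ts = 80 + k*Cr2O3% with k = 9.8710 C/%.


Offered = pelt * offer_pct / 100 = 27.9200 * 2.4790 / 100 = 0.6921 kg
Uptake = offered - residual = 0.6921 - 0.2492 = 0.4429 kg
Cr2O3% on pelt = uptake / pelt * 100 = 0.4429 / 27.9200 * 100 = 1.5864 %
Ts = 80 + k * Cr2O3% = 80 + 9.8710 * 1.5864 = 95.6598 C


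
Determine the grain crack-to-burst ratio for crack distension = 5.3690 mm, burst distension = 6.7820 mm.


Formula: Ratio = crack / burst
Substituting: Ratio = 5.3690 / 6.7820
Result: 0.7917


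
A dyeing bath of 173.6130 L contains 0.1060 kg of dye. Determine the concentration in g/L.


Formula: Conc = dye_mass(kg) / volume(L) * 1000
Substituting: Conc = 0.1060 / 173.6130 * 1000
Result: 0.6106 g/L


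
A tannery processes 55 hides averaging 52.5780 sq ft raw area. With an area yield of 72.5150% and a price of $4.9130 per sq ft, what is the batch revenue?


Raw_total = N * avg_area = 55 * 52.5780 = 2891.7900 sq ft
Finished = Raw_total * yield / 100 = 2891.7900 * 72.5150 / 100 = 2096.9815 sq ft
Value = Finished * price = 2096.9815 * 4.9130 = 10302.4702 $


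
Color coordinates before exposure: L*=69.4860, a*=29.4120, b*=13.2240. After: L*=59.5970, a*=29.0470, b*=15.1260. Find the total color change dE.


dL = -9.8890, da = -0.3650, db = 1.9020
dE = sqrt((-9.8890)^2 + (-0.3650)^2 + 1.9020^2) = 10.0769


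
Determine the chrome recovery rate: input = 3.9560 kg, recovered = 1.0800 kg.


Formula: Recovery = recovered / input * 100
Substituting: Recovery = 1.0800 / 3.9560 * 100
Result: 27.3003 %


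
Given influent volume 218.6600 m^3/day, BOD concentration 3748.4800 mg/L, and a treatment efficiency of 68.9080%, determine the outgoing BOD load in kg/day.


Load_in = volume * conc / 1000 = 218.6600 * 3748.4800 / 1000 = 819.6426 kg/day
Removed = Load_in * eff / 100 = 819.6426 * 68.9080 / 100 = 564.7993 kg/day
Load_out = Load_in - Removed = 819.6426 - 564.7993 = 254.8433 kg/day


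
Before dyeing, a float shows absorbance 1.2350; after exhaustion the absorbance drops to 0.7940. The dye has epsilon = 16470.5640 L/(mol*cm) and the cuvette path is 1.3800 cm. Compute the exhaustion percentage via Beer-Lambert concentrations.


c_initial = A_i / (epsilon * l) = 1.2350 / (16470.5640 * 1.3800) = 5.4335e-05 mol/L
c_final = A_f / (epsilon * l) = 0.7940 / (16470.5640 * 1.3800) = 3.4933e-05 mol/L
Exhaustion = (c_initial - c_final) / c_initial * 100 = (5.4335e-05 - 3.4933e-05) / 5.4335e-05 * 100 = 35.7085 %


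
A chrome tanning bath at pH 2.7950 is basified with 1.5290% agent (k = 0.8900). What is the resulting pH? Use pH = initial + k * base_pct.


Formula: pH_final = pH_initial + k * base_pct
Substituting: pH_final = 2.7950 + 0.8900 * 1.5290
Result: 4.1558


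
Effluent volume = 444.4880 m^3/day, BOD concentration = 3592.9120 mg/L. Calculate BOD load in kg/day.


Formula: BOD_load = volume * conc / 1000
Substituting: BOD_load = 444.4880 * 3592.9120 / 1000
Result: 1597.0063 kg/day


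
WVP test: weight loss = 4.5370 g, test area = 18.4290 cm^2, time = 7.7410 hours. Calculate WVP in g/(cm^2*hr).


Formula: WVP = loss / (area * time)
Substituting: WVP = 4.5370 / (18.4290 * 7.7410)
Result: 0.0318031 g/(cm^2*hr)


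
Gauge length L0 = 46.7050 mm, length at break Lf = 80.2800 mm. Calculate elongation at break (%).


Formula: Elongation = (Lf - L0) / L0 * 100
Substituting: Elongation = (80.2800 - 46.7050) / 46.7050 * 100
Result: 71.8874 %


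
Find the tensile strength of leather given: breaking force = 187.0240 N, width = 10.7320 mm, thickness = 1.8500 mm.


Formula: TS = force / (width * thickness)
Substituting: TS = 187.0240 / (10.7320 * 1.8500)
Result: 9.4199 N/mm^2


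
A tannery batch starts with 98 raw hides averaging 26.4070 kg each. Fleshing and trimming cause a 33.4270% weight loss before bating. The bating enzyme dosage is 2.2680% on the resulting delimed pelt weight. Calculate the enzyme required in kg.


Total_raw = N * avg_wt = 98 * 26.4070 = 2587.8860 kg
Substrate = Total_raw * (1 - loss/100) = 2587.8860 * (1 - 33.4270/100) = 1722.8333 kg
Enzyme = Substrate * pct / 100 = 1722.8333 * 2.2680 / 100 = 39.0739 kg


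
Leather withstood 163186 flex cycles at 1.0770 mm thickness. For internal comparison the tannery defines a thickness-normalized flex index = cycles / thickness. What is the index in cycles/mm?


Formula: Index = cycles / thickness
Substituting: Index = 163186 / 1.0770
Result: 151519.0344 cycles/mm


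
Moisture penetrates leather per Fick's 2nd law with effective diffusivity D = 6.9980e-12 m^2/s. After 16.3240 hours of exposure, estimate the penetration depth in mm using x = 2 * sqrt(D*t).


t = 16.3240 hr * 3600 = 58766.4000 s
D * t = 6.9980e-12 * 58766.4000 = 4.1125e-07
x = 2 * sqrt(D*t) = 2 * sqrt(4.1125e-07) = 0.00128257 m = 1.2826 mm


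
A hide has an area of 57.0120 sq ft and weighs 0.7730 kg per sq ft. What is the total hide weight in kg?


Formula: Weight = area * weight_per_sqft
Substituting: Weight = 57.0120 * 0.7730
Result: 44.0703 kg


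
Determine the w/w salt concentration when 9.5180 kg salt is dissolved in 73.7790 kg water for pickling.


Formula: Conc = salt / (water + salt) * 100
Substituting: Conc = 9.5180 / (73.7790 + 9.5180) * 100
Result: 11.4266 %


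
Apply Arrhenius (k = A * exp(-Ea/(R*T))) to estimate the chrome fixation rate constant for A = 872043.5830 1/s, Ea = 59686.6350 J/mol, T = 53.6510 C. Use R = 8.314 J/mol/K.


T_K = T_C + 273.15 = 53.6510 + 273.15 = 326.8010 K
exponent = -Ea / (R * T_K) = -59686.6350 / (8.314 * 326.8010) = -21.9677
k = A * exp(exponent) = 872043.5830 * exp(-21.9677) = 2.5125e-04 1/s


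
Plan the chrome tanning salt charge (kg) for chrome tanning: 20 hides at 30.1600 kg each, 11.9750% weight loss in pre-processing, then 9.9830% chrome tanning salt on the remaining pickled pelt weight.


Total_raw = N * avg_wt = 20 * 30.1600 = 603.2000 kg
Substrate = Total_raw * (1 - loss/100) = 603.2000 * (1 - 11.9750/100) = 530.9668 kg
Chrome = Substrate * pct / 100 = 530.9668 * 9.9830 / 100 = 53.0064 kg


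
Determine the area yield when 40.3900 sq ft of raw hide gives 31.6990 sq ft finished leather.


Formula: Yield = finished / raw * 100
Substituting: Yield = 31.6990 / 40.3900 * 100
Result: 78.4823 %


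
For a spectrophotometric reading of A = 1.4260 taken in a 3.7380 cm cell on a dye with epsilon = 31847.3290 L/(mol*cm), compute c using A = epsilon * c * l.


Formula: c = A / (epsilon * l)
Substituting: c = 1.4260 / (31847.3290 * 3.7380)
Result: 1.1979e-05 mol/L


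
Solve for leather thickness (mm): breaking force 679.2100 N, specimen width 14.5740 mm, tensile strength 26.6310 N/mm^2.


Formula: t = F / (TS * w)
Substituting: t = 679.2100 / (26.6310 * 14.5740)
Result: 1.7500 mm


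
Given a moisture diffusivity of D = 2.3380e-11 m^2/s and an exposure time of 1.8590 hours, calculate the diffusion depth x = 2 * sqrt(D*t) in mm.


t = 1.8590 hr * 3600 = 6692.4000 s
D * t = 2.3380e-11 * 6692.4000 = 1.5647e-07
x = 2 * sqrt(D*t) = 2 * sqrt(1.5647e-07) = 7.9112e-04 m = 0.7911 mm


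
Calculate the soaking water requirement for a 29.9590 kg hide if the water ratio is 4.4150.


Formula: Water = hide_weight * ratio
Substituting: Water = 29.9590 * 4.4150
Result: 132.2690 kg


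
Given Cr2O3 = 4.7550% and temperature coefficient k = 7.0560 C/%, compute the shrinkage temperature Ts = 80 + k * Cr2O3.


Formula: Ts = 80 + k * Cr2O3
Substituting: Ts = 80 + 7.0560 * 4.7550
Result: 113.5513 C


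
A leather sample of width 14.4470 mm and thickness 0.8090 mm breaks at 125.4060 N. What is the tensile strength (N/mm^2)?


Formula: TS = force / (width * thickness)
Substituting: TS = 125.4060 / (14.4470 * 0.8090)
Result: 10.7298 N/mm^2


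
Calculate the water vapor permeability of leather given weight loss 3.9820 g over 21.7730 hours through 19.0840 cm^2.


Formula: WVP = loss / (area * time)
Substituting: WVP = 3.9820 / (19.0840 * 21.7730)
Result: 0.00958327 g/(cm^2*hr)


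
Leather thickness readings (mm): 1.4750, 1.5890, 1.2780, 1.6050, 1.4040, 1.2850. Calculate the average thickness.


Formula: Average = sum / n
Substituting: Average = 8.6360 / 6
Result: 1.4393 mm


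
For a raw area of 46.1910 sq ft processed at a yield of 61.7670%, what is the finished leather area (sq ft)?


Formula: finished = raw * yield / 100
Substituting: finished = 46.1910 * 61.7670 / 100
Result: 28.5308 sq ft


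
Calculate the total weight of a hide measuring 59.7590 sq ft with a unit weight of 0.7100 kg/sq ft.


Formula: Weight = area * weight_per_sqft
Substituting: Weight = 59.7590 * 0.7100
Result: 42.4289 kg


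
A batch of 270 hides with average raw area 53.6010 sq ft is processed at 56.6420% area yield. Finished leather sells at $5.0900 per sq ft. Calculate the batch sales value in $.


Raw_total = N * avg_area = 270 * 53.6010 = 14472.2700 sq ft
Finished = Raw_total * yield / 100 = 14472.2700 * 56.6420 / 100 = 8197.3832 sq ft
Value = Finished * price = 8197.3832 * 5.0900 = 41724.6804 $


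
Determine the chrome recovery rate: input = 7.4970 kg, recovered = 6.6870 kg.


Formula: Recovery = recovered / input * 100
Substituting: Recovery = 6.6870 / 7.4970 * 100
Result: 89.1957 %


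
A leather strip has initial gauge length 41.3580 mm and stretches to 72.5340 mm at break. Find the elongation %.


Formula: Elongation = (Lf - L0) / L0 * 100
Substituting: Elongation = (72.5340 - 41.3580) / 41.3580 * 100
Result: 75.3808 %


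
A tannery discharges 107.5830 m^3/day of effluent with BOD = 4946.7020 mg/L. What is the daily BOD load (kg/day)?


Formula: BOD_load = volume * conc / 1000
Substituting: BOD_load = 107.5830 * 4946.7020 / 1000
Result: 532.1810 kg/day


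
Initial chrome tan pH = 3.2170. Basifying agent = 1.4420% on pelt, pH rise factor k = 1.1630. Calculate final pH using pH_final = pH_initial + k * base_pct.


Formula: pH_final = pH_initial + k * base_pct
Substituting: pH_final = 3.2170 + 1.1630 * 1.4420
Result: 4.8940


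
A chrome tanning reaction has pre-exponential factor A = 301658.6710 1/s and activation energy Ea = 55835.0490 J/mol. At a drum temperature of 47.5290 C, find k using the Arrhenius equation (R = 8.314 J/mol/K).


T_K = T_C + 273.15 = 47.5290 + 273.15 = 320.6790 K
exponent = -Ea / (R * T_K) = -55835.0490 / (8.314 * 320.6790) = -20.9424
k = A * exp(exponent) = 301658.6710 * exp(-20.9424) = 2.4230e-04 1/s


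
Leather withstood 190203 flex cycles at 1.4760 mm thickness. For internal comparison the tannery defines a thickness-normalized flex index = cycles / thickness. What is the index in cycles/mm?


Formula: Index = cycles / thickness
Substituting: Index = 190203 / 1.4760
Result: 128863.8211 cycles/mm


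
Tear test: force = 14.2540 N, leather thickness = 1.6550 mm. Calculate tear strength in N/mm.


Formula: Tear strength = force / thickness
Substituting: Tear strength = 14.2540 / 1.6550
Result: 8.6127 N/mm


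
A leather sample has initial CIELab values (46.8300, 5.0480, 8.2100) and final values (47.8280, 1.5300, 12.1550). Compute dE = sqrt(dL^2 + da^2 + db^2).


dL = 0.9980, da = -3.5180, db = 3.9450
dE = sqrt(0.9980^2 + (-3.5180)^2 + 3.9450^2) = 5.3792


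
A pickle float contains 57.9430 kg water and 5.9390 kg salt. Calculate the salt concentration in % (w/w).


Formula: Conc = salt / (water + salt) * 100
Substituting: Conc = 5.9390 / (57.9430 + 5.9390) * 100
Result: 9.2968 %


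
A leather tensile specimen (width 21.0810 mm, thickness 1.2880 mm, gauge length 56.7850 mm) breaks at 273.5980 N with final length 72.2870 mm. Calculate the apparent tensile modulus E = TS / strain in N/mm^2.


TS = F / (w * t) = 273.5980 / (21.0810 * 1.2880) = 10.0764 N/mm^2
strain = (Lf - L0) / L0 = (72.2870 - 56.7850) / 56.7850 = 0.2730
E = TS / strain = 10.0764 / 0.2730 = 36.9107 N/mm^2


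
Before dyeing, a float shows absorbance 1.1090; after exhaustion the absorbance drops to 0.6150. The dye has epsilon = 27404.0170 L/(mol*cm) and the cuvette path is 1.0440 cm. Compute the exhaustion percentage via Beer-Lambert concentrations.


c_initial = A_i / (epsilon * l) = 1.1090 / (27404.0170 * 1.0440) = 3.8763e-05 mol/L
c_final = A_f / (epsilon * l) = 0.6150 / (27404.0170 * 1.0440) = 2.1496e-05 mol/L
Exhaustion = (c_initial - c_final) / c_initial * 100 = (3.8763e-05 - 2.1496e-05) / 3.8763e-05 * 100 = 44.5446 %


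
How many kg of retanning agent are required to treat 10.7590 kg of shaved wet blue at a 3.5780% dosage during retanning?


Formula: Retan = substrate * pct / 100
Substituting: Retan = 10.7590 * 3.5780 / 100
Result: 0.3850 kg


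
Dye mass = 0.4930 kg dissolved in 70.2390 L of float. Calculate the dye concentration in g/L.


Formula: Conc = dye_mass(kg) / volume(L) * 1000
Substituting: Conc = 0.4930 / 70.2390 * 1000
Result: 7.0189 g/L


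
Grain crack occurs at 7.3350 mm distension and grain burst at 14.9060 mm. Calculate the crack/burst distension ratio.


Formula: Ratio = crack / burst
Substituting: Ratio = 7.3350 / 14.9060
Result: 0.4921


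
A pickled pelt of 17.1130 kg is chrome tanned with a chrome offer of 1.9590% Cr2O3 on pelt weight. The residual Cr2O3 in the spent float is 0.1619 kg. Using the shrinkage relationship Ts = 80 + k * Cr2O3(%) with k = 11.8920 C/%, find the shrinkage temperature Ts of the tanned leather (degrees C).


Offered = pelt * offer_pct / 100 = 17.1130 * 1.9590 / 100 = 0.3352 kg
Uptake = offered - residual = 0.3352 - 0.1619 = 0.1733 kg
Cr2O3% on pelt = uptake / pelt * 100 = 0.1733 / 17.1130 * 100 = 1.0129 %
Ts = 80 + k * Cr2O3% = 80 + 11.8920 * 1.0129 = 92.0458 C


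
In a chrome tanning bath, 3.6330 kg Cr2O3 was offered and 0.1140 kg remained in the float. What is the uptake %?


Formula: Uptake = (offered - residual) / offered * 100
Substituting: Uptake = (3.6330 - 0.1140) / 3.6330 * 100
Result: 96.8621 %


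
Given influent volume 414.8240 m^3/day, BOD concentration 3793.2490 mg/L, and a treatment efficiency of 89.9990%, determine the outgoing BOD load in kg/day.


Load_in = volume * conc / 1000 = 414.8240 * 3793.2490 / 1000 = 1573.5307 kg/day
Removed = Load_in * eff / 100 = 1573.5307 * 89.9990 / 100 = 1416.1619 kg/day
Load_out = Load_in - Removed = 1573.5307 - 1416.1619 = 157.3688 kg/day


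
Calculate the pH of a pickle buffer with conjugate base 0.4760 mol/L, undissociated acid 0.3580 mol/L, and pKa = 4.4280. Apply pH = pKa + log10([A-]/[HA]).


ratio = [A-] / [HA] = 0.4760 / 0.3580 = 1.3296
log10(ratio) = 0.1237
pH = pKa + log10(ratio) = 4.4280 + 0.1237 = 4.5517


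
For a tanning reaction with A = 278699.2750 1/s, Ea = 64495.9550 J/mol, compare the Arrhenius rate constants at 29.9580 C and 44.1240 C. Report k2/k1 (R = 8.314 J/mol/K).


T1 = 29.9580 + 273.15 = 303.1080 K; T2 = 44.1240 + 273.15 = 317.2740 K
k1 = A * exp(-Ea/(R*T1)) = 278699.2750 * exp(-64495.9550/(8.314*303.1080)) = 2.1386e-06 1/s
k2 = A * exp(-Ea/(R*T2)) = 278699.2750 * exp(-64495.9550/(8.314*317.2740)) = 6.7052e-06 1/s
k2/k1 = 6.7052e-06 / 2.1386e-06 = 3.1353


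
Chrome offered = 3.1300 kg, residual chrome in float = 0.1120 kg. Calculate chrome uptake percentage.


Formula: Uptake = (offered - residual) / offered * 100
Substituting: Uptake = (3.1300 - 0.1120) / 3.1300 * 100
Result: 96.4217 %


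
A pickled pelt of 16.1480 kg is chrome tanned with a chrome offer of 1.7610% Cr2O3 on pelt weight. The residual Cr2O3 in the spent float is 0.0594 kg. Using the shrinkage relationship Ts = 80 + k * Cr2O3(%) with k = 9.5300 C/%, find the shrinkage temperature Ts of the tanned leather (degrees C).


Offered = pelt * offer_pct / 100 = 16.1480 * 1.7610 / 100 = 0.2844 kg
Uptake = offered - residual = 0.2844 - 0.0594 = 0.2250 kg
Cr2O3% on pelt = uptake / pelt * 100 = 0.2250 / 16.1480 * 100 = 1.3932 %
Ts = 80 + k * Cr2O3% = 80 + 9.5300 * 1.3932 = 93.2767 C


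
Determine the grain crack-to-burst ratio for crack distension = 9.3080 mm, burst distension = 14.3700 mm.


Formula: Ratio = crack / burst
Substituting: Ratio = 9.3080 / 14.3700
Result: 0.6477


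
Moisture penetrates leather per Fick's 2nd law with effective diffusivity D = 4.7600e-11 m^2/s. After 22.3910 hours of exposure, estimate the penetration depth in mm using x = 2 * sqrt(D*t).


t = 22.3910 hr * 3600 = 80607.6000 s
D * t = 4.7600e-11 * 80607.6000 = 3.8369e-06
x = 2 * sqrt(D*t) = 2 * sqrt(3.8369e-06) = 0.00391761 m = 3.9176 mm


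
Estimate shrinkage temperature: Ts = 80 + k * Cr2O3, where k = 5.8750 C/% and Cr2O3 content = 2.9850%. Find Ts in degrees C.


Formula: Ts = 80 + k * Cr2O3
Substituting: Ts = 80 + 5.8750 * 2.9850
Result: 97.5369 C


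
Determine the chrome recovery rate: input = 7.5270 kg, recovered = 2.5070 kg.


Formula: Recovery = recovered / input * 100
Substituting: Recovery = 2.5070 / 7.5270 * 100
Result: 33.3068 %


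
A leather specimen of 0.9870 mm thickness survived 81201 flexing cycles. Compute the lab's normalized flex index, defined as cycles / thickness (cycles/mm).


Formula: Index = cycles / thickness
Substituting: Index = 81201 / 0.9870
Result: 82270.5167 cycles/mm


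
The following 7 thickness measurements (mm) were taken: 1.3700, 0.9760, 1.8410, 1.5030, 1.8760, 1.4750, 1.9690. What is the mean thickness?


Formula: Average = sum / n
Substituting: Average = 11.0100 / 7
Result: 1.5729 mm


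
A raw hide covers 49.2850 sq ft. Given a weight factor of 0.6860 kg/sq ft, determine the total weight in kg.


Formula: Weight = area * weight_per_sqft
Substituting: Weight = 49.2850 * 0.6860
Result: 33.8095 kg


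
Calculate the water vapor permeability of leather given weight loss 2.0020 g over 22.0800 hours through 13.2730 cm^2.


Formula: WVP = loss / (area * time)
Substituting: WVP = 2.0020 / (13.2730 * 22.0800)
Result: 0.00683118 g/(cm^2*hr)


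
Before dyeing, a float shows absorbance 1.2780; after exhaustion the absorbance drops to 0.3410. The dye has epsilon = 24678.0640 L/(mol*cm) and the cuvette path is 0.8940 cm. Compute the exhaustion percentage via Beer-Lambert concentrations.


c_initial = A_i / (epsilon * l) = 1.2780 / (24678.0640 * 0.8940) = 5.7927e-05 mol/L
c_final = A_f / (epsilon * l) = 0.3410 / (24678.0640 * 0.8940) = 1.5456e-05 mol/L
Exhaustion = (c_initial - c_final) / c_initial * 100 = (5.7927e-05 - 1.5456e-05) / 5.7927e-05 * 100 = 73.3177 %


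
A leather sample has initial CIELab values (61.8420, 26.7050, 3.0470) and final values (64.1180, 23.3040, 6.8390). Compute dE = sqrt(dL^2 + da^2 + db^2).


dL = 2.2760, da = -3.4010, db = 3.7920
dE = sqrt(2.2760^2 + (-3.4010)^2 + 3.7920^2) = 5.5791


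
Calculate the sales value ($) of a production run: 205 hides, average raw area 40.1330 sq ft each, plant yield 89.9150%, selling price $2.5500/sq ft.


Raw_total = N * avg_area = 205 * 40.1330 = 8227.2650 sq ft
Finished = Raw_total * yield / 100 = 8227.2650 * 89.9150 / 100 = 7397.5453 sq ft
Value = Finished * price = 7397.5453 * 2.5500 = 18863.7406 $


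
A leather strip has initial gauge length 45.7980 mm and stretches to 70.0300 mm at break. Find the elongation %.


Formula: Elongation = (Lf - L0) / L0 * 100
Substituting: Elongation = (70.0300 - 45.7980) / 45.7980 * 100
Result: 52.9106 %


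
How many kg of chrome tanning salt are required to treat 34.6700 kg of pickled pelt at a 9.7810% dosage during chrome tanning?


Formula: Chrome = substrate * pct / 100
Substituting: Chrome = 34.6700 * 9.7810 / 100
Result: 3.3911 kg


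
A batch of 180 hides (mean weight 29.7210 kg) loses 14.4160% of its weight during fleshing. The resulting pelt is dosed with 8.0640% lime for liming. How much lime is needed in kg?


Total_raw = N * avg_wt = 180 * 29.7210 = 5349.7800 kg
Substrate = Total_raw * (1 - loss/100) = 5349.7800 * (1 - 14.4160/100) = 4578.5557 kg
Lime = Substrate * pct / 100 = 4578.5557 * 8.0640 / 100 = 369.2147 kg


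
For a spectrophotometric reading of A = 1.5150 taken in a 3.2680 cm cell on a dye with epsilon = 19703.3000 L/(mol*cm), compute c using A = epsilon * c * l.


Formula: c = A / (epsilon * l)
Substituting: c = 1.5150 / (19703.3000 * 3.2680)
Result: 2.3528e-05 mol/L


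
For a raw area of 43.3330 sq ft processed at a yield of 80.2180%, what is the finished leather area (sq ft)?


Formula: finished = raw * yield / 100
Substituting: finished = 43.3330 * 80.2180 / 100
Result: 34.7609 sq ft


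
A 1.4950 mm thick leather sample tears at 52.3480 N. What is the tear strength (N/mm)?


Formula: Tear strength = force / thickness
Substituting: Tear strength = 52.3480 / 1.4950
Result: 35.0154 N/mm


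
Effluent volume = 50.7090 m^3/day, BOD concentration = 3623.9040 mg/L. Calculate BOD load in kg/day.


Formula: BOD_load = volume * conc / 1000
Substituting: BOD_load = 50.7090 * 3623.9040 / 1000
Result: 183.7645 kg/day


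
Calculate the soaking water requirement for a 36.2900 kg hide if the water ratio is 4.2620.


Formula: Water = hide_weight * ratio
Substituting: Water = 36.2900 * 4.2620
Result: 154.6680 kg


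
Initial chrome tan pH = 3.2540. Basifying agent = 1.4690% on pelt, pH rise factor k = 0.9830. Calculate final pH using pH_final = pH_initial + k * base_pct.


Formula: pH_final = pH_initial + k * base_pct
Substituting: pH_final = 3.2540 + 0.9830 * 1.4690
Result: 4.6980


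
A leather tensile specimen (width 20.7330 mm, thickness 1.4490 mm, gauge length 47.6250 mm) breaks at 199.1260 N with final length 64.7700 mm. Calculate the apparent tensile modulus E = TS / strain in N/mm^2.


TS = F / (w * t) = 199.1260 / (20.7330 * 1.4490) = 6.6282 N/mm^2
strain = (Lf - L0) / L0 = (64.7700 - 47.6250) / 47.6250 = 0.3600
E = TS / strain = 6.6282 / 0.3600 = 18.4117 N/mm^2


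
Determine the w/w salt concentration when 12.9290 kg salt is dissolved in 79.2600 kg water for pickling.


Formula: Conc = salt / (water + salt) * 100
Substituting: Conc = 12.9290 / (79.2600 + 12.9290) * 100
Result: 14.0244 %


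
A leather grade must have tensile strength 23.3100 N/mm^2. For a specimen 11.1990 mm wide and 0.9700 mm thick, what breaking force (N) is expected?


Formula: F = TS * w * t
Substituting: F = 23.3100 * 11.1990 * 0.9700
Result: 253.2172 N


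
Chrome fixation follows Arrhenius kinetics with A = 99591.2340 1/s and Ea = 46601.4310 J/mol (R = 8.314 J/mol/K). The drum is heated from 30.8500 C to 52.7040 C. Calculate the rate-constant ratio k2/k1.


T1 = 30.8500 + 273.15 = 304.0000 K; T2 = 52.7040 + 273.15 = 325.8540 K
k1 = A * exp(-Ea/(R*T1)) = 99591.2340 * exp(-46601.4310/(8.314*304.0000)) = 9.7874e-04 1/s
k2 = A * exp(-Ea/(R*T2)) = 99591.2340 * exp(-46601.4310/(8.314*325.8540)) = 0.0033706 1/s
k2/k1 = 0.0033706 / 9.7874e-04 = 3.4438


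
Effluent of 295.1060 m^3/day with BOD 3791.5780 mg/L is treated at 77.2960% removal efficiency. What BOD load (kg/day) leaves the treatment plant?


Load_in = volume * conc / 1000 = 295.1060 * 3791.5780 / 1000 = 1118.9174 kg/day
Removed = Load_in * eff / 100 = 1118.9174 * 77.2960 / 100 = 864.8784 kg/day
Load_out = Load_in - Removed = 1118.9174 - 864.8784 = 254.0390 kg/day


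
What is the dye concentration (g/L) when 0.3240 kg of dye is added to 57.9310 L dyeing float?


Formula: Conc = dye_mass(kg) / volume(L) * 1000
Substituting: Conc = 0.3240 / 57.9310 * 1000
Result: 5.5929 g/L


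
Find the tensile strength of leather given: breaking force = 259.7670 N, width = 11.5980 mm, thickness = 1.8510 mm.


Formula: TS = force / (width * thickness)
Substituting: TS = 259.7670 / (11.5980 * 1.8510)
Result: 12.1003 N/mm^2


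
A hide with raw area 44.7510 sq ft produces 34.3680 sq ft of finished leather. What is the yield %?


Formula: Yield = finished / raw * 100
Substituting: Yield = 34.3680 / 44.7510 * 100
Result: 76.7983 %


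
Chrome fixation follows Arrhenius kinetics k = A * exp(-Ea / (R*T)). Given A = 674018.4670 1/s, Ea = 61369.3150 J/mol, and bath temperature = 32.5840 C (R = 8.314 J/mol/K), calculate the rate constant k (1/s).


T_K = T_C + 273.15 = 32.5840 + 273.15 = 305.7340 K
exponent = -Ea / (R * T_K) = -61369.3150 / (8.314 * 305.7340) = -24.1433
k = A * exp(exponent) = 674018.4670 * exp(-24.1433) = 2.2047e-05 1/s


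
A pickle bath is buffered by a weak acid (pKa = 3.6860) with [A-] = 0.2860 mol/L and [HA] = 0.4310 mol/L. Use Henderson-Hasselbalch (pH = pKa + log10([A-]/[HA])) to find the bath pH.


ratio = [A-] / [HA] = 0.2860 / 0.4310 = 0.6636
log10(ratio) = -0.1781
pH = pKa + log10(ratio) = 3.6860 - 0.1781 = 3.5079


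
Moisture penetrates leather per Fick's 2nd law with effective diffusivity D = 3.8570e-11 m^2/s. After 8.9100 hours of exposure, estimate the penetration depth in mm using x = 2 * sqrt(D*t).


t = 8.9100 hr * 3600 = 32076.0000 s
D * t = 3.8570e-11 * 32076.0000 = 1.2372e-06
x = 2 * sqrt(D*t) = 2 * sqrt(1.2372e-06) = 0.00222456 m = 2.2246 mm


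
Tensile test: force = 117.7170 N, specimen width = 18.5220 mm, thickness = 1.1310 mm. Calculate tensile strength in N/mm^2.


Formula: TS = force / (width * thickness)
Substituting: TS = 117.7170 / (18.5220 * 1.1310)
Result: 5.6194 N/mm^2


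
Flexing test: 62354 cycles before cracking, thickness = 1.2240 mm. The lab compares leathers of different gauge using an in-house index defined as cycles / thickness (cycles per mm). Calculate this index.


Formula: Index = cycles / thickness
Substituting: Index = 62354 / 1.2240
Result: 50942.8105 cycles/mm


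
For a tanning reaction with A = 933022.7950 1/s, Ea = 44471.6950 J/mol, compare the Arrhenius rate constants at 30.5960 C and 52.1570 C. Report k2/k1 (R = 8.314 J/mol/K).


T1 = 30.5960 + 273.15 = 303.7460 K; T2 = 52.1570 + 273.15 = 325.3070 K
k1 = A * exp(-Ea/(R*T1)) = 933022.7950 * exp(-44471.6950/(8.314*303.7460)) = 0.0209846 1/s
k2 = A * exp(-Ea/(R*T2)) = 933022.7950 * exp(-44471.6950/(8.314*325.3070)) = 0.0674219 1/s
k2/k1 = 0.0674219 / 0.0209846 = 3.2129


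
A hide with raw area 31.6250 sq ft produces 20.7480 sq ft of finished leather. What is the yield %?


Formula: Yield = finished / raw * 100
Substituting: Yield = 20.7480 / 31.6250 * 100
Result: 65.6063 %


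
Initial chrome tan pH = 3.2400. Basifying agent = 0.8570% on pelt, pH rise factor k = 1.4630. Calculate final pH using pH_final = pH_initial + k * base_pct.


Formula: pH_final = pH_initial + k * base_pct
Substituting: pH_final = 3.2400 + 1.4630 * 0.8570
Result: 4.4938


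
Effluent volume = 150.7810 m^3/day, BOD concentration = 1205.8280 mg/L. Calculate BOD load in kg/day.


Formula: BOD_load = volume * conc / 1000
Substituting: BOD_load = 150.7810 * 1205.8280 / 1000
Result: 181.8160 kg/day


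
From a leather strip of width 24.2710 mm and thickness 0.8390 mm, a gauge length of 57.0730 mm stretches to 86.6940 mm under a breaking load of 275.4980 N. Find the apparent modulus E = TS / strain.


TS = F / (w * t) = 275.4980 / (24.2710 * 0.8390) = 13.5291 N/mm^2
strain = (Lf - L0) / L0 = (86.6940 - 57.0730) / 57.0730 = 0.5190
E = TS / strain = 13.5291 / 0.5190 = 26.0675 N/mm^2
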